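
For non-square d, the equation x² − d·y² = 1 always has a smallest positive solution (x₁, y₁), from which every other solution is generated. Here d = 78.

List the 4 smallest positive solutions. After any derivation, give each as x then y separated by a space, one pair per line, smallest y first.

√78 = [8; 1,4,1,16, …], period ℓ=4 (even) → k=3
step 0: (8, 1)  from 8·(1,0) + (0,1)
…
step 2: (44, 5)  from 4·(9,1) + (8,1)
step 3: (53, 6)  from 1·(44,5) + (9,1)
(x₁, y₁) = (53, 6);  53² − 78·6² = 1 ✓
(x_2, y_2) = (53·53 + 78·6·6, 53·6 + 6·53) = (5617, 636)
(x_3, y_3) = (53·5617 + 78·6·636, 53·636 + 6·5617) = (595349, 67410)
(x_4, y_4) = (53·595349 + 78·6·67410, 53·67410 + 6·595349) = (63101377, 7144824)

53 6
5617 636
595349 67410
63101377 7144824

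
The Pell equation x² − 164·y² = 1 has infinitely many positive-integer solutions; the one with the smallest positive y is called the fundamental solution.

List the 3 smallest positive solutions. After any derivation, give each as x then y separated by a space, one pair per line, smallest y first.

√164 → a₀=12, period (1,4,6,4,1,24); ℓ=6 even so k=5
step 0: (12, 1)  from 12·(1,0) + (0,1)
step 1: (13, 1)  from 1·(12,1) + (1,0)
…
step 4: (1652, 129)  from 4·(397,31) + (64,5)
step 5: (2049, 160)  from 1·(1652,129) + (397,31)
→ (2049, 160).  Check: 2049²=4198401, 164·160²=4198400, difference 1.
k=2:  x_2 = 2049·2049+164·160·160 = 8396801,  y_2 = 2049·160+160·2049 = 655680
k=3:  x_3 = 2049·8396801+164·160·655680 = 34410088449,  y_3 = 2049·655680+160·8396801 = 2686976480

2049 160
8396801 655680
34410088449 2686976480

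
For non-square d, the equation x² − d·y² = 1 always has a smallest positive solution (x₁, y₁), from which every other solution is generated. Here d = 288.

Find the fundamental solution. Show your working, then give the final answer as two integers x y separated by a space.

√288 = [16; 1,32, …], period ℓ=2 (even) → k=1
k=0  a_k=16  p_k/q_k = 16/1
k=1  a_k=1  p_k/q_k = 17/1
→ (17, 1).  Check: 17²=289, 288·1²=288, difference 1.

17 1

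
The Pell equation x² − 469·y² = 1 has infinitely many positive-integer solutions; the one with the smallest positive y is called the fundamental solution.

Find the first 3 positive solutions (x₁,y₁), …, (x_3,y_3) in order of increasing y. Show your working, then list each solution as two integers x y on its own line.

137215 6336
37655912449 1738788480
10333912053241855 477175722560064

√469 → a₀=21, period (1,1,1,10,6,10,1,1,1,42); ℓ=10 even so k=9
a_0=21:  p_0=21·1+0=21,  q_0=21·0+1=1
a_1=1:  p_1=1·21+1=22,  q_1=1·1+0=1
a_2=1:  p_2=1·22+21=43,  q_2=1·1+1=2
a_3=1:  p_3=1·43+22=65,  q_3=1·2+1=3
a_4=10:  p_4=10·65+43=693,  q_4=10·3+2=32
a_5=6:  p_5=6·693+65=4223,  q_5=6·32+3=195
a_6=10:  p_6=10·4223+693=42923,  q_6=10·195+32=1982
a_7=1:  p_7=1·42923+4223=47146,  q_7=1·1982+195=2177
a_8=1:  p_8=1·47146+42923=90069,  q_8=1·2177+1982=4159
a_9=1:  p_9=1·90069+47146=137215,  q_9=1·4159+2177=6336
→ (137215, 6336).  Check: 137215²=18827956225, 469·6336²=18827956224, difference 1.
(137215+6336√469)^2 = 37655912449 + 1738788480√469
(137215+6336√469)^3 = 10333912053241855 + 477175722560064√469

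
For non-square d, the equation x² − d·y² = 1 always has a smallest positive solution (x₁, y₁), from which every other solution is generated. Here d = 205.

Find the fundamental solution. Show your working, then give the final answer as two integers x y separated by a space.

39689 2772

[14; 3,6,1,4,1,6,3,28] for √205; ℓ=8 ⇒ convergent index 7
i=0: a=14 ⇒ p=14, q=1
i=1: a=3 ⇒ p=43, q=3
i=2: a=6 ⇒ p=272, q=19
i=3: a=1 ⇒ p=315, q=22
i=4: a=4 ⇒ p=1532, q=107
i=5: a=1 ⇒ p=1847, q=129
i=6: a=6 ⇒ p=12614, q=881
i=7: a=3 ⇒ p=39689, q=2772
fundamental: x₁=39689, y₁=2772  (since 1575216721 − 205·7683984 = 1)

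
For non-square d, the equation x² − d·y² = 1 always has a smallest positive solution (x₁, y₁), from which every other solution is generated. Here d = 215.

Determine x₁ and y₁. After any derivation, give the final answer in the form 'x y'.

44 3

d=215: √d = [14; 1,1,1,28] (ℓ=4, even), read p_3/q_3
a_0=14:  p_0=14·1+0=14,  q_0=14·0+1=1
…
a_2=1:  p_2=1·15+14=29,  q_2=1·1+1=2
a_3=1:  p_3=1·29+15=44,  q_3=1·2+1=3
(x₁, y₁) = (44, 3);  44² − 215·3² = 1 ✓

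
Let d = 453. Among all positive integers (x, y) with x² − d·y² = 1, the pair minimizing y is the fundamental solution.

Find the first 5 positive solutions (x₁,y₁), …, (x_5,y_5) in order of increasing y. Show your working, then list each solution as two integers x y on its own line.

√453 = [21; 3,1,1,10,14,10,1,1,3,42, …], period ℓ=10 (even) → k=9
i=0: a=21 ⇒ p=21, q=1
…
i=2: a=1 ⇒ p=85, q=4
…
i=6: a=10 ⇒ p=223565, q=10504
i=7: a=1 ⇒ p=245764, q=11547
i=8: a=1 ⇒ p=469329, q=22051
i=9: a=3 ⇒ p=1653751, q=77700
→ (1653751, 77700).  Check: 1653751²=2734892370001, 453·77700²=2734892370000, difference 1.
k=2:  x_2 = 1653751·1653751+453·77700·77700 = 5469784740001,  y_2 = 1653751·77700+77700·1653751 = 256992905400
k=3:  x_3 = 1653751·5469784740001+453·77700·256992905400 = 18091323967121133751,  y_3 = 1653751·256992905400+77700·5469784740001 = 850004548596233100
k=4:  x_4 = 1653751·18091323967121133751+453·77700·850004548596233100 = 59837090203895614338960001,  y_4 = 1653751·850004548596233100+77700·18091323967121133751 = 2811391744490881177810800
k=5:  x_5 = 1653751·59837090203895614338960001+453·77700·2811391744490881177810800 = 197911295523547060893371760093751,  y_5 = 1653751·2811391744490881177810800+77700·59837090203895614338960001 = 9298683817686228472822980388500

1653751 77700
5469784740001 256992905400
18091323967121133751 850004548596233100
59837090203895614338960001 2811391744490881177810800
197911295523547060893371760093751 9298683817686228472822980388500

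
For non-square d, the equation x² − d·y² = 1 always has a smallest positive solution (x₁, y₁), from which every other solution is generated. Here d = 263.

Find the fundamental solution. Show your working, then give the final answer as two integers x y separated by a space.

d=263: √d = [16; 4,1,1,1,1,15,1,1,1,1,4,32] (ℓ=12, even), read p_11/q_11
step 0: (16, 1)  from 16·(1,0) + (0,1)
…
step 2: (81, 5)  from 1·(65,4) + (16,1)
step 3: (146, 9)  from 1·(81,5) + (65,4)
step 4: (227, 14)  from 1·(146,9) + (81,5)
step 5: (373, 23)  from 1·(227,14) + (146,9)
step 6: (5822, 359)  from 15·(373,23) + (227,14)
step 7: (6195, 382)  from 1·(5822,359) + (373,23)
step 8: (12017, 741)  from 1·(6195,382) + (5822,359)
step 9: (18212, 1123)  from 1·(12017,741) + (6195,382)
step 10: (30229, 1864)  from 1·(18212,1123) + (12017,741)
step 11: (139128, 8579)  from 4·(30229,1864) + (18212,1123)
fundamental: x₁=139128, y₁=8579  (since 19356600384 − 263·73599241 = 1)

139128 8579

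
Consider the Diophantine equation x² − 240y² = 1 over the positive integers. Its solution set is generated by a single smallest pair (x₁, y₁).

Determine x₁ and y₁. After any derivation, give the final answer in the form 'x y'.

√240 → a₀=15, period (2,30); ℓ=2 even so k=1
i=0: a=15 ⇒ p=15, q=1
i=1: a=2 ⇒ p=31, q=2
fundamental: x₁=31, y₁=2  (since 961 − 240·4 = 1)

31 2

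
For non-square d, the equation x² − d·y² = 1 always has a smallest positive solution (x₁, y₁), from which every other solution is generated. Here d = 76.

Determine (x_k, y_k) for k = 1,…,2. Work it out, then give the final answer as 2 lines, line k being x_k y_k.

[8; 1,2,1,1,5,4,5,1,1,2,1,16] for √76; ℓ=12 ⇒ convergent index 11
k=0  a_k=8  p_k/q_k = 8/1
k=1  a_k=1  p_k/q_k = 9/1
k=2  a_k=2  p_k/q_k = 26/3
…
k=4  a_k=1  p_k/q_k = 61/7
k=5  a_k=5  p_k/q_k = 340/39
k=6  a_k=4  p_k/q_k = 1421/163
…
k=9  a_k=1  p_k/q_k = 16311/1871
k=10  a_k=2  p_k/q_k = 41488/4759
k=11  a_k=1  p_k/q_k = 57799/6630
fundamental: x₁=57799, y₁=6630  (since 3340724401 − 76·43956900 = 1)
(x_2, y_2) = (57799·57799 + 76·6630·6630, 57799·6630 + 6630·57799) = (6681448801, 766414740)

57799 6630
6681448801 766414740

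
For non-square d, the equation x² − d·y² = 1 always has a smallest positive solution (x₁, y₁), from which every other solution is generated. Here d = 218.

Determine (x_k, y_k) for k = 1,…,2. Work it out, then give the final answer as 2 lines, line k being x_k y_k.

[14; 1,3,3,1,28] for √218; ℓ=5 ⇒ convergent index 9
i=0: a=14 ⇒ p=14, q=1
i=1: a=1 ⇒ p=15, q=1
…
i=3: a=3 ⇒ p=192, q=13
…
i=5: a=28 ⇒ p=7220, q=489
…
i=8: a=3 ⇒ p=96370, q=6527
i=9: a=1 ⇒ p=126003, q=8534
fundamental: x₁=126003, y₁=8534  (since 15876756009 − 218·72829156 = 1)
(x_2, y_2) = (126003·126003 + 218·8534·8534, 126003·8534 + 8534·126003) = (31753512017, 2150619204)

126003 8534
31753512017 2150619204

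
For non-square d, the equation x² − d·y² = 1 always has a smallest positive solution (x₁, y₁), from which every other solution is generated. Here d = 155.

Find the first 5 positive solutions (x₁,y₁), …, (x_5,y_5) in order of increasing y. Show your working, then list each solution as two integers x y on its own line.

249 20
124001 9960
61752249 4960060
30752496001 2470099920
15314681256249 1230104800100

√155 → a₀=12, period (2,4,2,24); ℓ=4 even so k=3
k=0  a_k=12  p_k/q_k = 12/1
…
k=2  a_k=4  p_k/q_k = 112/9
k=3  a_k=2  p_k/q_k = 249/20
fundamental: x₁=249, y₁=20  (since 62001 − 155·400 = 1)
(x_2, y_2) = (249·249 + 155·20·20, 249·20 + 20·249) = (124001, 9960)
(x_3, y_3) = (249·124001 + 155·20·9960, 249·9960 + 20·124001) = (61752249, 4960060)
(x_4, y_4) = (249·61752249 + 155·20·4960060, 249·4960060 + 20·61752249) = (30752496001, 2470099920)
(x_5, y_5) = (249·30752496001 + 155·20·2470099920, 249·2470099920 + 20·30752496001) = (15314681256249, 1230104800100)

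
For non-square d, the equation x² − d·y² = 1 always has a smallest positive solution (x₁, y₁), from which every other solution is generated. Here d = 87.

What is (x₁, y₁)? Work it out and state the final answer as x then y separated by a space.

28 3

√87 = [9; 3,18, …], period ℓ=2 (even) → k=1
step 0: (9, 1)  from 9·(1,0) + (0,1)
step 1: (28, 3)  from 3·(9,1) + (1,0)
(x₁, y₁) = (28, 3);  28² − 87·3² = 1 ✓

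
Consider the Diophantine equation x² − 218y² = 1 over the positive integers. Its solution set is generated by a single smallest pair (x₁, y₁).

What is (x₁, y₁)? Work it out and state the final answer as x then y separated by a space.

√218 = [14; 1,3,3,1,28, …], period ℓ=5 (odd) → k=9
step 0: (14, 1)  from 14·(1,0) + (0,1)
step 1: (15, 1)  from 1·(14,1) + (1,0)
step 2: (59, 4)  from 3·(15,1) + (14,1)
step 3: (192, 13)  from 3·(59,4) + (15,1)
step 4: (251, 17)  from 1·(192,13) + (59,4)
step 5: (7220, 489)  from 28·(251,17) + (192,13)
step 6: (7471, 506)  from 1·(7220,489) + (251,17)
step 7: (29633, 2007)  from 3·(7471,506) + (7220,489)
step 8: (96370, 6527)  from 3·(29633,2007) + (7471,506)
step 9: (126003, 8534)  from 1·(96370,6527) + (29633,2007)
fundamental: x₁=126003, y₁=8534  (since 15876756009 − 218·72829156 = 1)

126003 8534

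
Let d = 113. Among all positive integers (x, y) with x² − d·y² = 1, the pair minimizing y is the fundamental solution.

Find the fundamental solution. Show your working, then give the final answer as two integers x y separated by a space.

1204353 113296

d=113: √d = [10; 1,1,1,2,2,1,1,1,20] (ℓ=9, odd), read p_17/q_17
k=0  a_k=10  p_k/q_k = 10/1
k=1  a_k=1  p_k/q_k = 11/1
…
k=4  a_k=2  p_k/q_k = 85/8
…
k=7  a_k=1  p_k/q_k = 489/46
k=8  a_k=1  p_k/q_k = 776/73
…
k=12  a_k=1  p_k/q_k = 49579/4664
…
k=15  a_k=1  p_k/q_k = 445435/41903
k=16  a_k=1  p_k/q_k = 758918/71393
k=17  a_k=1  p_k/q_k = 1204353/113296
(x₁, y₁) = (1204353, 113296);  1204353² − 113·113296² = 1 ✓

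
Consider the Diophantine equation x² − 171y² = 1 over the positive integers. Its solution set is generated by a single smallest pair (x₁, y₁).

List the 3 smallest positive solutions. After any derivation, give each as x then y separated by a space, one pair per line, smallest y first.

170 13
57799 4420
19651490 1502787

d=171: √d = [13; 13,26] (ℓ=2, even), read p_1/q_1
i=0: a=13 ⇒ p=13, q=1
i=1: a=13 ⇒ p=170, q=13
(x₁, y₁) = (170, 13);  170² − 171·13² = 1 ✓
(x_2, y_2) = (170·170 + 171·13·13, 170·13 + 13·170) = (57799, 4420)
(x_3, y_3) = (170·57799 + 171·13·4420, 170·4420 + 13·57799) = (19651490, 1502787)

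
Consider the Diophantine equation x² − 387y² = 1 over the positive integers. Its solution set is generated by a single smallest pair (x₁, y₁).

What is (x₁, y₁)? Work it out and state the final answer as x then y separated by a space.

√387 = [19; 1,2,19,2,1,38, …], period ℓ=6 (even) → k=5
i=0: a=19 ⇒ p=19, q=1
…
i=2: a=2 ⇒ p=59, q=3
…
i=4: a=2 ⇒ p=2341, q=119
i=5: a=1 ⇒ p=3482, q=177
fundamental: x₁=3482, y₁=177  (since 12124324 − 387·31329 = 1)

3482 177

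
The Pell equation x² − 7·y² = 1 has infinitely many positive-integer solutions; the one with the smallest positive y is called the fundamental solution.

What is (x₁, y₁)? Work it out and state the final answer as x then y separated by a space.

8 3

√7 = [2; 1,1,1,4, …], period ℓ=4 (even) → k=3
i=0: a=2 ⇒ p=2, q=1
i=1: a=1 ⇒ p=3, q=1
i=2: a=1 ⇒ p=5, q=2
i=3: a=1 ⇒ p=8, q=3
fundamental: x₁=8, y₁=3  (since 64 − 7·9 = 1)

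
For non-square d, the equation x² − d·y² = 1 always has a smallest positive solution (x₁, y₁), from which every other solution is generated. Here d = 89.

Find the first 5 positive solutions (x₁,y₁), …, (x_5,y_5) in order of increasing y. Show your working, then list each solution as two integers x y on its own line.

500001 53000
500002000001 53000106000
500003000004500001 53000212000159000
500004000010000008000001 53000318000530000212000
500005000017500025000012500001 53000424001113001060000265000

√89 → a₀=9, period (2,3,3,2,18); ℓ=5 odd so k=9
k=0  a_k=9  p_k/q_k = 9/1
…
k=8  a_k=3  p_k/q_k = 216991/23001
k=9  a_k=2  p_k/q_k = 500001/53000
→ (500001, 53000).  Check: 500001²=250001000001, 89·53000²=250001000000, difference 1.
k=2:  x_2 = 500001·500001+89·53000·53000 = 500002000001,  y_2 = 500001·53000+53000·500001 = 53000106000
k=3:  x_3 = 500001·500002000001+89·53000·53000106000 = 500003000004500001,  y_3 = 500001·53000106000+53000·500002000001 = 53000212000159000
k=4:  x_4 = 500001·500003000004500001+89·53000·53000212000159000 = 500004000010000008000001,  y_4 = 500001·53000212000159000+53000·500003000004500001 = 53000318000530000212000
k=5:  x_5 = 500001·500004000010000008000001+89·53000·53000318000530000212000 = 500005000017500025000012500001,  y_5 = 500001·53000318000530000212000+53000·500004000010000008000001 = 53000424001113001060000265000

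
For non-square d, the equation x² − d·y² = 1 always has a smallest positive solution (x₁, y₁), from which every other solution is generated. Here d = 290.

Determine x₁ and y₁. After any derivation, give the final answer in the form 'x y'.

579 34

√290 → a₀=17, period (34); ℓ=1 odd so k=1
step 0: (17, 1)  from 17·(1,0) + (0,1)
step 1: (579, 34)  from 34·(17,1) + (1,0)
fundamental: x₁=579, y₁=34  (since 335241 − 290·1156 = 1)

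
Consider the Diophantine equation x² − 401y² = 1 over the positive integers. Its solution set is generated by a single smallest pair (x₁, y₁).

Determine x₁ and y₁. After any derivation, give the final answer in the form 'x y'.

√401 → a₀=20, period (40); ℓ=1 odd so k=1
a_0=20:  p_0=20·1+0=20,  q_0=20·0+1=1
a_1=40:  p_1=40·20+1=801,  q_1=40·1+0=40
fundamental: x₁=801, y₁=40  (since 641601 − 401·1600 = 1)

801 40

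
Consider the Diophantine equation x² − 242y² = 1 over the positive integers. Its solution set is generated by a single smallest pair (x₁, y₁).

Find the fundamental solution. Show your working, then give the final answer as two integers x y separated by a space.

19601 1260

[15; 1,1,3,1,14,1,3,1,1,30] for √242; ℓ=10 ⇒ convergent index 9
a_0=15:  p_0=15·1+0=15,  q_0=15·0+1=1
…
a_3=3:  p_3=3·31+16=109,  q_3=3·2+1=7
a_4=1:  p_4=1·109+31=140,  q_4=1·7+2=9
a_5=14:  p_5=14·140+109=2069,  q_5=14·9+7=133
a_6=1:  p_6=1·2069+140=2209,  q_6=1·133+9=142
…
a_8=1:  p_8=1·8696+2209=10905,  q_8=1·559+142=701
a_9=1:  p_9=1·10905+8696=19601,  q_9=1·701+559=1260
→ (19601, 1260).  Check: 19601²=384199201, 242·1260²=384199200, difference 1.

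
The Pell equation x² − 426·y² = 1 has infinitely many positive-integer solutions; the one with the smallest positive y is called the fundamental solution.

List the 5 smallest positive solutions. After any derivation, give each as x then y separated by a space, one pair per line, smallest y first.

88751 4300
15753480001 763258600
2796274207048751 135479928012900
496344264283813920001 24047958181382517200
88102099596109264220968751 4268560672976279640021500

√426 = [20; 1,1,1,3,2,6,2,3,1,1,1,40, …], period ℓ=12 (even) → k=11
i=0: a=20 ⇒ p=20, q=1
…
i=2: a=1 ⇒ p=41, q=2
…
i=6: a=6 ⇒ p=3323, q=161
…
i=10: a=1 ⇒ p=56780, q=2751
i=11: a=1 ⇒ p=88751, q=4300
→ (88751, 4300).  Check: 88751²=7876740001, 426·4300²=7876740000, difference 1.
(88751+4300√426)^2 = 15753480001 + 763258600√426
(88751+4300√426)^3 = 2796274207048751 + 135479928012900√426
(88751+4300√426)^4 = 496344264283813920001 + 24047958181382517200√426
(88751+4300√426)^5 = 88102099596109264220968751 + 4268560672976279640021500√426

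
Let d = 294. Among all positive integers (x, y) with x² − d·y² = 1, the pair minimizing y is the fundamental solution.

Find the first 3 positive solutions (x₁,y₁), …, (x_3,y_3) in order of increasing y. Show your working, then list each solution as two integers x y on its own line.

4801 280
46099201 2688560
442644523201 25815552840

√294 = [17; 6,1,4,1,6,34, …], period ℓ=6 (even) → k=5
a_0=17:  p_0=17·1+0=17,  q_0=17·0+1=1
a_1=6:  p_1=6·17+1=103,  q_1=6·1+0=6
a_2=1:  p_2=1·103+17=120,  q_2=1·6+1=7
…
a_4=1:  p_4=1·583+120=703,  q_4=1·34+7=41
a_5=6:  p_5=6·703+583=4801,  q_5=6·41+34=280
→ (4801, 280).  Check: 4801²=23049601, 294·280²=23049600, difference 1.
(4801+280√294)^2 = 46099201 + 2688560√294
(4801+280√294)^3 = 442644523201 + 25815552840√294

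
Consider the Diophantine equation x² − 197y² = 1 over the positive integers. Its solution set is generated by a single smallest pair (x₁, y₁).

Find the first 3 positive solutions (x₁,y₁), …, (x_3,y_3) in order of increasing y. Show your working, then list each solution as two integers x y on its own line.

393 28
308897 22008
242792649 17298260

[14; 28] for √197; ℓ=1 ⇒ convergent index 1
i=0: a=14 ⇒ p=14, q=1
i=1: a=28 ⇒ p=393, q=28
fundamental: x₁=393, y₁=28  (since 154449 − 197·784 = 1)
n=2: (393,28)∘(393,28) = (393·393+197·28·28, 393·28+28·393) = (308897,22008)
n=3: (308897,22008)∘(393,28) = (393·308897+197·28·22008, 393·22008+28·308897) = (242792649,17298260)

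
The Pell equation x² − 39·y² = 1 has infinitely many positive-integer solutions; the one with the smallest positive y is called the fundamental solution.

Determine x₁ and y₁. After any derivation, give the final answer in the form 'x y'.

25 4

√39 → a₀=6, period (4,12); ℓ=2 even so k=1
step 0: (6, 1)  from 6·(1,0) + (0,1)
step 1: (25, 4)  from 4·(6,1) + (1,0)
fundamental: x₁=25, y₁=4  (since 625 − 39·16 = 1)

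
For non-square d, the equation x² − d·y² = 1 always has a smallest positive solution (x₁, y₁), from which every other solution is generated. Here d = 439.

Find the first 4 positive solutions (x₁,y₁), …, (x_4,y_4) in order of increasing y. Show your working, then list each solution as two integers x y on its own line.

440 21
387199 18480
340734680 16262379
299846131201 14310875040

√439 → a₀=20, period (1,19,1,40); ℓ=4 even so k=3
step 0: (20, 1)  from 20·(1,0) + (0,1)
step 1: (21, 1)  from 1·(20,1) + (1,0)
step 2: (419, 20)  from 19·(21,1) + (20,1)
step 3: (440, 21)  from 1·(419,20) + (21,1)
(x₁, y₁) = (440, 21);  440² − 439·21² = 1 ✓
n=2: (440,21)∘(440,21) = (440·440+439·21·21, 440·21+21·440) = (387199,18480)
n=3: (387199,18480)∘(440,21) = (440·387199+439·21·18480, 440·18480+21·387199) = (340734680,16262379)
n=4: (340734680,16262379)∘(440,21) = (440·340734680+439·21·16262379, 440·16262379+21·340734680) = (299846131201,14310875040)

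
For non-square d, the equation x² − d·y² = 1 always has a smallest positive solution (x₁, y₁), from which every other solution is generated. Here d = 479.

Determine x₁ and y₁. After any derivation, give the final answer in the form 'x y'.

2989440 136591

d=479: √d = [21; 1,7,1,3,2,21,2,3,1,7,1,42] (ℓ=12, even), read p_11/q_11
a_0=21:  p_0=21·1+0=21,  q_0=21·0+1=1
…
a_2=7:  p_2=7·22+21=175,  q_2=7·1+1=8
…
a_6=21:  p_6=21·1729+766=37075,  q_6=21·79+35=1694
…
a_8=3:  p_8=3·75879+37075=264712,  q_8=3·3467+1694=12095
a_9=1:  p_9=1·264712+75879=340591,  q_9=1·12095+3467=15562
a_10=7:  p_10=7·340591+264712=2648849,  q_10=7·15562+12095=121029
a_11=1:  p_11=1·2648849+340591=2989440,  q_11=1·121029+15562=136591
→ (2989440, 136591).  Check: 2989440²=8936751513600, 479·136591²=8936751513599, difference 1.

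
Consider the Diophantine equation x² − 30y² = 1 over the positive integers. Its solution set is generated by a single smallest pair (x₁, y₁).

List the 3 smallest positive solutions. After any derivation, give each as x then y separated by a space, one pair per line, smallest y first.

11 2
241 44
5291 966

[5; 2,10] for √30; ℓ=2 ⇒ convergent index 1
i=0: a=5 ⇒ p=5, q=1
i=1: a=2 ⇒ p=11, q=2
(x₁, y₁) = (11, 2);  11² − 30·2² = 1 ✓
(x_2, y_2) = (11·11 + 30·2·2, 11·2 + 2·11) = (241, 44)
(x_3, y_3) = (11·241 + 30·2·44, 11·44 + 2·241) = (5291, 966)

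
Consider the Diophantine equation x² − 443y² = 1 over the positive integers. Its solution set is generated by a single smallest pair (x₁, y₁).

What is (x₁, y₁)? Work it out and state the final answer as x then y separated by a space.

442 21

√443 = [21; 21,42, …], period ℓ=2 (even) → k=1
step 0: (21, 1)  from 21·(1,0) + (0,1)
step 1: (442, 21)  from 21·(21,1) + (1,0)
(x₁, y₁) = (442, 21);  442² − 443·21² = 1 ✓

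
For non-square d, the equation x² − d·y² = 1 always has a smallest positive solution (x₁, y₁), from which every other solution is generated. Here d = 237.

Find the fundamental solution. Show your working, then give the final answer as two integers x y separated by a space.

[15; 2,1,1,7,10,7,1,1,2,30] for √237; ℓ=10 ⇒ convergent index 9
step 0: (15, 1)  from 15·(1,0) + (0,1)
step 1: (31, 2)  from 2·(15,1) + (1,0)
…
step 3: (77, 5)  from 1·(46,3) + (31,2)
step 4: (585, 38)  from 7·(77,5) + (46,3)
step 5: (5927, 385)  from 10·(585,38) + (77,5)
step 6: (42074, 2733)  from 7·(5927,385) + (585,38)
step 7: (48001, 3118)  from 1·(42074,2733) + (5927,385)
step 8: (90075, 5851)  from 1·(48001,3118) + (42074,2733)
step 9: (228151, 14820)  from 2·(90075,5851) + (48001,3118)
fundamental: x₁=228151, y₁=14820  (since 52052878801 − 237·219632400 = 1)

228151 14820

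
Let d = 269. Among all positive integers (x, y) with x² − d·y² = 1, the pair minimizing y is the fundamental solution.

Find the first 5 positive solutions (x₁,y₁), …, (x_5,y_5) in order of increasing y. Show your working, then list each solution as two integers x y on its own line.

13449 820
361751201 22056360
9730383791049 593271970460
261727862849884801 15957829439376720
7039956045205817586249 429233695667083044100

√269 = [16; 2,2,32, …], period ℓ=3 (odd) → k=5
a_0=16:  p_0=16·1+0=16,  q_0=16·0+1=1
…
a_2=2:  p_2=2·33+16=82,  q_2=2·2+1=5
…
a_4=2:  p_4=2·2657+82=5396,  q_4=2·162+5=329
a_5=2:  p_5=2·5396+2657=13449,  q_5=2·329+162=820
fundamental: x₁=13449, y₁=820  (since 180875601 − 269·672400 = 1)
n=2: (13449,820)∘(13449,820) = (13449·13449+269·820·820, 13449·820+820·13449) = (361751201,22056360)
n=3: (361751201,22056360)∘(13449,820) = (13449·361751201+269·820·22056360, 13449·22056360+820·361751201) = (9730383791049,593271970460)
n=4: (9730383791049,593271970460)∘(13449,820) = (13449·9730383791049+269·820·593271970460, 13449·593271970460+820·9730383791049) = (261727862849884801,15957829439376720)
n=5: (261727862849884801,15957829439376720)∘(13449,820) = (13449·261727862849884801+269·820·15957829439376720, 13449·15957829439376720+820·261727862849884801) = (7039956045205817586249,429233695667083044100)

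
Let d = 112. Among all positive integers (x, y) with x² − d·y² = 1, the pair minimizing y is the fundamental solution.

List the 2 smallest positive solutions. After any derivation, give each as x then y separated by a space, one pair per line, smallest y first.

127 12
32257 3048

[10; 1,1,2,1,1,20] for √112; ℓ=6 ⇒ convergent index 5
i=0: a=10 ⇒ p=10, q=1
i=1: a=1 ⇒ p=11, q=1
…
i=4: a=1 ⇒ p=74, q=7
i=5: a=1 ⇒ p=127, q=12
(x₁, y₁) = (127, 12);  127² − 112·12² = 1 ✓
(127+12√112)^2 = 32257 + 3048√112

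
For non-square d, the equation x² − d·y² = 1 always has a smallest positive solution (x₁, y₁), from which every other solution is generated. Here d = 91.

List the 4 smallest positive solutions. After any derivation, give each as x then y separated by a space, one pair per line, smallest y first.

√91 = [9; 1,1,5,1,5,1,1,18, …], period ℓ=8 (even) → k=7
a_0=9:  p_0=9·1+0=9,  q_0=9·0+1=1
…
a_2=1:  p_2=1·10+9=19,  q_2=1·1+1=2
…
a_4=1:  p_4=1·105+19=124,  q_4=1·11+2=13
a_5=5:  p_5=5·124+105=725,  q_5=5·13+11=76
a_6=1:  p_6=1·725+124=849,  q_6=1·76+13=89
a_7=1:  p_7=1·849+725=1574,  q_7=1·89+76=165
→ (1574, 165).  Check: 1574²=2477476, 91·165²=2477475, difference 1.
n=2: (1574,165)∘(1574,165) = (1574·1574+91·165·165, 1574·165+165·1574) = (4954951,519420)
n=3: (4954951,519420)∘(1574,165) = (1574·4954951+91·165·519420, 1574·519420+165·4954951) = (15598184174,1635133995)
n=4: (15598184174,1635133995)∘(1574,165) = (1574·15598184174+91·165·1635133995, 1574·1635133995+165·15598184174) = (49103078824801,5147401296840)

1574 165
4954951 519420
15598184174 1635133995
49103078824801 5147401296840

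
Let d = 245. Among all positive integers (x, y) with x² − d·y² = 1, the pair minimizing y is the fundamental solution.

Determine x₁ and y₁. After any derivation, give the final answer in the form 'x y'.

51841 3312

[15; 1,1,1,7,6,7,1,1,1,30] for √245; ℓ=10 ⇒ convergent index 9
k=0  a_k=15  p_k/q_k = 15/1
k=1  a_k=1  p_k/q_k = 16/1
k=2  a_k=1  p_k/q_k = 31/2
k=3  a_k=1  p_k/q_k = 47/3
k=4  a_k=7  p_k/q_k = 360/23
k=5  a_k=6  p_k/q_k = 2207/141
k=6  a_k=7  p_k/q_k = 15809/1010
…
k=8  a_k=1  p_k/q_k = 33825/2161
k=9  a_k=1  p_k/q_k = 51841/3312
fundamental: x₁=51841, y₁=3312  (since 2687489281 − 245·10969344 = 1)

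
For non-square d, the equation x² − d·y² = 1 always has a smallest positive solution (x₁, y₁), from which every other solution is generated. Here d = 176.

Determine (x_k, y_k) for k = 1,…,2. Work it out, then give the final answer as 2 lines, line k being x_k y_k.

√176 → a₀=13, period (3,1,3,26); ℓ=4 even so k=3
a_0=13:  p_0=13·1+0=13,  q_0=13·0+1=1
a_1=3:  p_1=3·13+1=40,  q_1=3·1+0=3
a_2=1:  p_2=1·40+13=53,  q_2=1·3+1=4
a_3=3:  p_3=3·53+40=199,  q_3=3·4+3=15
→ (199, 15).  Check: 199²=39601, 176·15²=39600, difference 1.
(199+15√176)^2 = 79201 + 5970√176

199 15
79201 5970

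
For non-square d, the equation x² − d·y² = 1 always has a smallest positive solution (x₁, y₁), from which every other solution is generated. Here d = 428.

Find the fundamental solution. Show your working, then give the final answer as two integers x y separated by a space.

1850887 89466

√428 → a₀=20, period (1,2,4,1,5,10,5,1,4,2,1,40); ℓ=12 even so k=11
a_0=20:  p_0=20·1+0=20,  q_0=20·0+1=1
…
a_2=2:  p_2=2·21+20=62,  q_2=2·1+1=3
a_3=4:  p_3=4·62+21=269,  q_3=4·3+1=13
a_4=1:  p_4=1·269+62=331,  q_4=1·13+3=16
…
a_6=10:  p_6=10·1924+331=19571,  q_6=10·93+16=946
a_7=5:  p_7=5·19571+1924=99779,  q_7=5·946+93=4823
…
a_9=4:  p_9=4·119350+99779=577179,  q_9=4·5769+4823=27899
a_10=2:  p_10=2·577179+119350=1273708,  q_10=2·27899+5769=61567
a_11=1:  p_11=1·1273708+577179=1850887,  q_11=1·61567+27899=89466
(x₁, y₁) = (1850887, 89466);  1850887² − 428·89466² = 1 ✓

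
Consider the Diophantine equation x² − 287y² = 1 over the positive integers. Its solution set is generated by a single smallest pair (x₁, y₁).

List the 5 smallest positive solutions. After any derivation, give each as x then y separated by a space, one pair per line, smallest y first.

288 17
165887 9792
95550624 5640175
55036993537 3248731008
31701212726688 1871263420433

d=287: √d = [16; 1,15,1,32] (ℓ=4, even), read p_3/q_3
k=0  a_k=16  p_k/q_k = 16/1
k=1  a_k=1  p_k/q_k = 17/1
k=2  a_k=15  p_k/q_k = 271/16
k=3  a_k=1  p_k/q_k = 288/17
→ (288, 17).  Check: 288²=82944, 287·17²=82943, difference 1.
k=2:  x_2 = 288·288+287·17·17 = 165887,  y_2 = 288·17+17·288 = 9792
k=3:  x_3 = 288·165887+287·17·9792 = 95550624,  y_3 = 288·9792+17·165887 = 5640175
k=4:  x_4 = 288·95550624+287·17·5640175 = 55036993537,  y_4 = 288·5640175+17·95550624 = 3248731008
k=5:  x_5 = 288·55036993537+287·17·3248731008 = 31701212726688,  y_5 = 288·3248731008+17·55036993537 = 1871263420433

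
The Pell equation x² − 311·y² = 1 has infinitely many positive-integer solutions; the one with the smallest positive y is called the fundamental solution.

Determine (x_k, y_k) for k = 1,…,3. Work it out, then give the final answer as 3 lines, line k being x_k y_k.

16883880 957397
570130807708799 32329152120720
19252040283316857636360 1091683049815963029803

[17; 1,1,1,2,1,…,1,1,34] for √311; ℓ=16 ⇒ convergent index 15
step 0: (17, 1)  from 17·(1,0) + (0,1)
…
step 2: (35, 2)  from 1·(18,1) + (17,1)
step 3: (53, 3)  from 1·(35,2) + (18,1)
…
step 5: (194, 11)  from 1·(141,8) + (53,3)
step 6: (1305, 74)  from 6·(194,11) + (141,8)
step 7: (4109, 233)  from 3·(1305,74) + (194,11)
…
step 9: (217583, 12338)  from 3·(71158,4035) + (4109,233)
step 10: (1376656, 78063)  from 6·(217583,12338) + (71158,4035)
step 11: (1594239, 90401)  from 1·(1376656,78063) + (217583,12338)
step 12: (4565134, 258865)  from 2·(1594239,90401) + (1376656,78063)
…
step 14: (10724507, 608131)  from 1·(6159373,349266) + (4565134,258865)
step 15: (16883880, 957397)  from 1·(10724507,608131) + (6159373,349266)
→ (16883880, 957397).  Check: 16883880²=285065403854400, 311·957397²=285065403854399, difference 1.
n=2: (16883880,957397)∘(16883880,957397) = (16883880·16883880+311·957397·957397, 16883880·957397+957397·16883880) = (570130807708799,32329152120720)
n=3: (570130807708799,32329152120720)∘(16883880,957397) = (16883880·570130807708799+311·957397·32329152120720, 16883880·32329152120720+957397·570130807708799) = (19252040283316857636360,1091683049815963029803)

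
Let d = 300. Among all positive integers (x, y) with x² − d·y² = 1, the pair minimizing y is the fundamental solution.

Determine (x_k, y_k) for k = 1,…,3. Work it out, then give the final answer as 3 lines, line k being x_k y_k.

d=300: √d = [17; 3,8,3,34] (ℓ=4, even), read p_3/q_3
k=0  a_k=17  p_k/q_k = 17/1
…
k=2  a_k=8  p_k/q_k = 433/25
k=3  a_k=3  p_k/q_k = 1351/78
→ (1351, 78).  Check: 1351²=1825201, 300·78²=1825200, difference 1.
(1351+78√300)^2 = 3650401 + 210756√300
(1351+78√300)^3 = 9863382151 + 569462634√300

1351 78
3650401 210756
9863382151 569462634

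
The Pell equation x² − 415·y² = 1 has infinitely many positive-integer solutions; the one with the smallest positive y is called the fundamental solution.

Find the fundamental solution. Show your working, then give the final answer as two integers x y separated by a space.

√415 → a₀=20, period (2,1,2,4,6,…,1,2,40); ℓ=16 even so k=15
i=0: a=20 ⇒ p=20, q=1
…
i=3: a=2 ⇒ p=163, q=8
…
i=7: a=1 ⇒ p=9595, q=471
i=8: a=3 ⇒ p=33939, q=1666
i=9: a=1 ⇒ p=43534, q=2137
…
i=13: a=2 ⇒ p=4730294, q=232201
i=14: a=1 ⇒ p=6841255, q=335824
i=15: a=2 ⇒ p=18412804, q=903849
(x₁, y₁) = (18412804, 903849);  18412804² − 415·903849² = 1 ✓

18412804 903849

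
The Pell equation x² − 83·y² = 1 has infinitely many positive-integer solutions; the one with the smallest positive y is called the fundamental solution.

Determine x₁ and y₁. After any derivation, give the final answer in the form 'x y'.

√83 → a₀=9, period (9,18); ℓ=2 even so k=1
k=0  a_k=9  p_k/q_k = 9/1
k=1  a_k=9  p_k/q_k = 82/9
fundamental: x₁=82, y₁=9  (since 6724 − 83·81 = 1)

82 9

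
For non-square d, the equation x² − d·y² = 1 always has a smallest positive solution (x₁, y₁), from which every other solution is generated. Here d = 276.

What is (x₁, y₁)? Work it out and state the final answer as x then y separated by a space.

√276 = [16; 1,1,1,1,2,2,2,1,1,1,1,32, …], period ℓ=12 (even) → k=11
a_0=16:  p_0=16·1+0=16,  q_0=16·0+1=1
a_1=1:  p_1=1·16+1=17,  q_1=1·1+0=1
…
a_3=1:  p_3=1·33+17=50,  q_3=1·2+1=3
a_4=1:  p_4=1·50+33=83,  q_4=1·3+2=5
a_5=2:  p_5=2·83+50=216,  q_5=2·5+3=13
a_6=2:  p_6=2·216+83=515,  q_6=2·13+5=31
…
a_8=1:  p_8=1·1246+515=1761,  q_8=1·75+31=106
…
a_10=1:  p_10=1·3007+1761=4768,  q_10=1·181+106=287
a_11=1:  p_11=1·4768+3007=7775,  q_11=1·287+181=468
→ (7775, 468).  Check: 7775²=60450625, 276·468²=60450624, difference 1.

7775 468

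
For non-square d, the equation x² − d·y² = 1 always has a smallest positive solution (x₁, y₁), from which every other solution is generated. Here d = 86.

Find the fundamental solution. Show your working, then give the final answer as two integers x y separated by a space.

10405 1122

d=86: √d = [9; 3,1,1,1,8,1,1,1,3,18] (ℓ=10, even), read p_9/q_9
step 0: (9, 1)  from 9·(1,0) + (0,1)
…
step 2: (37, 4)  from 1·(28,3) + (9,1)
step 3: (65, 7)  from 1·(37,4) + (28,3)
step 4: (102, 11)  from 1·(65,7) + (37,4)
step 5: (881, 95)  from 8·(102,11) + (65,7)
step 6: (983, 106)  from 1·(881,95) + (102,11)
…
step 8: (2847, 307)  from 1·(1864,201) + (983,106)
step 9: (10405, 1122)  from 3·(2847,307) + (1864,201)
(x₁, y₁) = (10405, 1122);  10405² − 86·1122² = 1 ✓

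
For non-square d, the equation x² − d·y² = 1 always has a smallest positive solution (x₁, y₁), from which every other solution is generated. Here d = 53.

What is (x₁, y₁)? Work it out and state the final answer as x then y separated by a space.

66249 9100

√53 → a₀=7, period (3,1,1,3,14); ℓ=5 odd so k=9
i=0: a=7 ⇒ p=7, q=1
…
i=4: a=3 ⇒ p=182, q=25
…
i=7: a=1 ⇒ p=10578, q=1453
i=8: a=1 ⇒ p=18557, q=2549
i=9: a=3 ⇒ p=66249, q=9100
→ (66249, 9100).  Check: 66249²=4388930001, 53·9100²=4388930000, difference 1.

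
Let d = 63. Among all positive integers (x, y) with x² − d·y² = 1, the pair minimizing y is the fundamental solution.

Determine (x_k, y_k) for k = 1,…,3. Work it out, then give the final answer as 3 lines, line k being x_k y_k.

8 1
127 16
2024 255

√63 → a₀=7, period (1,14); ℓ=2 even so k=1
i=0: a=7 ⇒ p=7, q=1
i=1: a=1 ⇒ p=8, q=1
fundamental: x₁=8, y₁=1  (since 64 − 63·1 = 1)
(8+1√63)^2 = 127 + 16√63
(8+1√63)^3 = 2024 + 255√63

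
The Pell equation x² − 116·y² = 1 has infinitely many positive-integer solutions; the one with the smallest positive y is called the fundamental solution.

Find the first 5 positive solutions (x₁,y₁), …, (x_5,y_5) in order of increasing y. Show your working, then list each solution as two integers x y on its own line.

9801 910
192119201 17837820
3765920568201 349656946730
73819574785756801 6853975451963640
1447011301184484245001 134351626459734324550

√116 = [10; 1,3,2,1,4,1,2,3,1,20, …], period ℓ=10 (even) → k=9
i=0: a=10 ⇒ p=10, q=1
i=1: a=1 ⇒ p=11, q=1
i=2: a=3 ⇒ p=43, q=4
i=3: a=2 ⇒ p=97, q=9
i=4: a=1 ⇒ p=140, q=13
i=5: a=4 ⇒ p=657, q=61
i=6: a=1 ⇒ p=797, q=74
i=7: a=2 ⇒ p=2251, q=209
i=8: a=3 ⇒ p=7550, q=701
i=9: a=1 ⇒ p=9801, q=910
fundamental: x₁=9801, y₁=910  (since 96059601 − 116·828100 = 1)
k=2:  x_2 = 9801·9801+116·910·910 = 192119201,  y_2 = 9801·910+910·9801 = 17837820
k=3:  x_3 = 9801·192119201+116·910·17837820 = 3765920568201,  y_3 = 9801·17837820+910·192119201 = 349656946730
k=4:  x_4 = 9801·3765920568201+116·910·349656946730 = 73819574785756801,  y_4 = 9801·349656946730+910·3765920568201 = 6853975451963640
k=5:  x_5 = 9801·73819574785756801+116·910·6853975451963640 = 1447011301184484245001,  y_5 = 9801·6853975451963640+910·73819574785756801 = 134351626459734324550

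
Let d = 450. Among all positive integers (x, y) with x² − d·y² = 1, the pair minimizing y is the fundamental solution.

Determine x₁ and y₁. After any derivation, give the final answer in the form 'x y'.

√450 = [21; 4,1,2,4,2,1,4,42, …], period ℓ=8 (even) → k=7
k=0  a_k=21  p_k/q_k = 21/1
…
k=2  a_k=1  p_k/q_k = 106/5
…
k=4  a_k=4  p_k/q_k = 1294/61
k=5  a_k=2  p_k/q_k = 2885/136
k=6  a_k=1  p_k/q_k = 4179/197
k=7  a_k=4  p_k/q_k = 19601/924
→ (19601, 924).  Check: 19601²=384199201, 450·924²=384199200, difference 1.

19601 924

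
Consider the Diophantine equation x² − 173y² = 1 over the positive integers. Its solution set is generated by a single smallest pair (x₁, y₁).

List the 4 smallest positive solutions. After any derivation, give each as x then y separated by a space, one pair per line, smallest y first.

[13; 6,1,1,6,26] for √173; ℓ=5 ⇒ convergent index 9
i=0: a=13 ⇒ p=13, q=1
i=1: a=6 ⇒ p=79, q=6
i=2: a=1 ⇒ p=92, q=7
i=3: a=1 ⇒ p=171, q=13
i=4: a=6 ⇒ p=1118, q=85
…
i=6: a=6 ⇒ p=176552, q=13423
i=7: a=1 ⇒ p=205791, q=15646
i=8: a=1 ⇒ p=382343, q=29069
i=9: a=6 ⇒ p=2499849, q=190060
→ (2499849, 190060).  Check: 2499849²=6249245022801, 173·190060²=6249245022800, difference 1.
k=2:  x_2 = 2499849·2499849+173·190060·190060 = 12498490045601,  y_2 = 2499849·190060+190060·2499849 = 950242601880
k=3:  x_3 = 2499849·12498490045601+173·190060·950242601880 = 62488675684008728649,  y_3 = 2499849·950242601880+190060·12498490045601 = 4750926036134042180
k=4:  x_4 = 2499849·62488675684008728649+173·190060·4750926036134042180 = 312424506839974574118902401,  y_4 = 2499849·4750926036134042180+190060·62488675684008728649 = 23753195401006348176659760

2499849 190060
12498490045601 950242601880
62488675684008728649 4750926036134042180
312424506839974574118902401 23753195401006348176659760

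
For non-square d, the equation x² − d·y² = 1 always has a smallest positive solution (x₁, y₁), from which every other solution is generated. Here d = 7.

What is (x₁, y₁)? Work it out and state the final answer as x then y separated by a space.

8 3

√7 = [2; 1,1,1,4, …], period ℓ=4 (even) → k=3
k=0  a_k=2  p_k/q_k = 2/1
k=1  a_k=1  p_k/q_k = 3/1
k=2  a_k=1  p_k/q_k = 5/2
k=3  a_k=1  p_k/q_k = 8/3
→ (8, 3).  Check: 8²=64, 7·3²=63, difference 1.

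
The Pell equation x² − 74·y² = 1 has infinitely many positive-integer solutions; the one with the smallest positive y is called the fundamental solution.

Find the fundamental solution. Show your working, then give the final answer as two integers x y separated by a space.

3699 430

√74 → a₀=8, period (1,1,1,1,16); ℓ=5 odd so k=9
i=0: a=8 ⇒ p=8, q=1
i=1: a=1 ⇒ p=9, q=1
i=2: a=1 ⇒ p=17, q=2
i=3: a=1 ⇒ p=26, q=3
i=4: a=1 ⇒ p=43, q=5
i=5: a=16 ⇒ p=714, q=83
i=6: a=1 ⇒ p=757, q=88
i=7: a=1 ⇒ p=1471, q=171
i=8: a=1 ⇒ p=2228, q=259
i=9: a=1 ⇒ p=3699, q=430
→ (3699, 430).  Check: 3699²=13682601, 74·430²=13682600, difference 1.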